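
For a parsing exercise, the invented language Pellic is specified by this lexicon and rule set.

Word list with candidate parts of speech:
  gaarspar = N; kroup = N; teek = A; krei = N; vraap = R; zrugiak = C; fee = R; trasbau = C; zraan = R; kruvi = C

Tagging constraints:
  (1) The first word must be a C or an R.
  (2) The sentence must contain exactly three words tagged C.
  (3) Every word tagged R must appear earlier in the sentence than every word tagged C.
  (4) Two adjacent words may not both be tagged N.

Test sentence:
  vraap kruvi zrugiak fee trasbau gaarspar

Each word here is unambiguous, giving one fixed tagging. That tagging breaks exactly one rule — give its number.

3

Fixed tagging: R C C R C N.
Applying the rules: R1 holds, R2 holds, R3 violated, R4 holds.
Only rule 3 fails.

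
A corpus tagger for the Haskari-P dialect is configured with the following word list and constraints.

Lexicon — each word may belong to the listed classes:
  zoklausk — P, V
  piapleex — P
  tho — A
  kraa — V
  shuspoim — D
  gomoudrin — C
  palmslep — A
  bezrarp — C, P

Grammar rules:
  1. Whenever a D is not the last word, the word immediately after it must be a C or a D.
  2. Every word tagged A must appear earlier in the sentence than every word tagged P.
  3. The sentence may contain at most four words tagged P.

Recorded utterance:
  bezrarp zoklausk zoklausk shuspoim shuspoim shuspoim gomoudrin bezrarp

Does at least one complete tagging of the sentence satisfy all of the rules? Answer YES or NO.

YES

Candidates per position — 1:bezrarp {C,P}; 2:zoklausk {P,V}; 3:zoklausk {P,V}; 4:shuspoim {D}; 5:shuspoim {D}; 6:shuspoim {D}; 7:gomoudrin {C}; 8:bezrarp {C,P}.
One satisfying assignment: C P P D D D C C.
Checking: rule 1 ok; rule 2 ok; rule 3 ok.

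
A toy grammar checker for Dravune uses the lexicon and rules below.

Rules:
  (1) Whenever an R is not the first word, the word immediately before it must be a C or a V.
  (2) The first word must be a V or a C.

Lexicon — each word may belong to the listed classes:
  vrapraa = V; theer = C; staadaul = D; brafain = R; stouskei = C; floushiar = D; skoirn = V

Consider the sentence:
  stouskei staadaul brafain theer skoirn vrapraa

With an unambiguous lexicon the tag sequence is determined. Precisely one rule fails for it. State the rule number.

Fixed tagging: C D R C V V.
Checking each rule: R1 violated, R2 holds.
Only rule 1 fails.

1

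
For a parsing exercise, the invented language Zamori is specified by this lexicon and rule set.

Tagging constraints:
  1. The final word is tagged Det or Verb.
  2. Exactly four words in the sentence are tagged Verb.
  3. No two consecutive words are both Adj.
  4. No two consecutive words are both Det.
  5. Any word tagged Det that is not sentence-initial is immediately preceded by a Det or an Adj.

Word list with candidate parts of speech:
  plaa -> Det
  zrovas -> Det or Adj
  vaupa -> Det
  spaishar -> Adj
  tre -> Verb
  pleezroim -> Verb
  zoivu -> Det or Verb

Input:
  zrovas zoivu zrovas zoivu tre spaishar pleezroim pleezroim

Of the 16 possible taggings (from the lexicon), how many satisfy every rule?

3

Candidates per position — 1:zrovas {Det,Adj}; 2:zoivu {Det,Verb}; 3:zrovas {Det,Adj}; 4:zoivu {Det,Verb}; 5:tre {Verb}; 6:spaishar {Adj}; 7:pleezroim {Verb}; 8:pleezroim {Verb}.
There are 16 candidate sequences in total.
The sequences that satisfy every rule: Det Verb Adj Det Verb Adj Verb Verb; Adj Det Adj Verb Verb Adj Verb Verb; Adj Verb Adj Det Verb Adj Verb Verb.
Count = 3.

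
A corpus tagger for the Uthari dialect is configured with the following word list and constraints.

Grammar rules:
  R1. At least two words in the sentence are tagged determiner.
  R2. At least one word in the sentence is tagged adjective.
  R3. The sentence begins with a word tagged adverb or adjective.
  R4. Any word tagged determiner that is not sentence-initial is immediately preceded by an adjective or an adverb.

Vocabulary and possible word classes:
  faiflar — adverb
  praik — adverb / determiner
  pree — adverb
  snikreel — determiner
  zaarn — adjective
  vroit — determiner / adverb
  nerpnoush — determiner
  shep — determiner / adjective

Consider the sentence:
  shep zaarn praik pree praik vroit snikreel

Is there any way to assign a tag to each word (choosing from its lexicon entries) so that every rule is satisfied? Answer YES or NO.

YES

Candidates per position — 1:shep {determiner,adjective}; 2:zaarn {adjective}; 3:praik {adverb,determiner}; 4:pree {adverb}; 5:praik {adverb,determiner}; 6:vroit {determiner,adverb}; 7:snikreel {determiner}.
One satisfying assignment: adjective adjective determiner adverb adverb adverb determiner.
Rule-by-rule: rule 1 ok; rule 2 ok; rule 3 ok; rule 4 ok.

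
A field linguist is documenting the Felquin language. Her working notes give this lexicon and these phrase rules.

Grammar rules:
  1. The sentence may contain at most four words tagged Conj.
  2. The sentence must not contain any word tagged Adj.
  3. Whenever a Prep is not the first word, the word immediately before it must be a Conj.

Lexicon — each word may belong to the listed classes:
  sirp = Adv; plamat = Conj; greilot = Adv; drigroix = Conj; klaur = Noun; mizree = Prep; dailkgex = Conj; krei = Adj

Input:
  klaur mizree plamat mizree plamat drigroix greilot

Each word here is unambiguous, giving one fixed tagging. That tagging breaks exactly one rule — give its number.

Fixed tagging: Noun Prep Conj Prep Conj Conj Adv.
Rule check: R1 ok, R2 ok, R3 fails.
Only rule 3 fails.

3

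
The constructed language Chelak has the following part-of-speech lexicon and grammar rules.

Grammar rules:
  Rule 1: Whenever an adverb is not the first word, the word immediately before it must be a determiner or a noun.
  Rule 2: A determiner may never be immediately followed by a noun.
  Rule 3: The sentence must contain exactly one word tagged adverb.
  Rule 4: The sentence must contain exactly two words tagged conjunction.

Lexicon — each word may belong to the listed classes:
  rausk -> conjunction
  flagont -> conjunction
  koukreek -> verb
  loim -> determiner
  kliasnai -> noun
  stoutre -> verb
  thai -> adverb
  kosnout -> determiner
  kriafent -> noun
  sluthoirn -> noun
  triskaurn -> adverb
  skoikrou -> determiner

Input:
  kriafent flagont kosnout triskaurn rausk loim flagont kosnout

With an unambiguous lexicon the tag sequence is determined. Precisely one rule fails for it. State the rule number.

4

Fixed tagging: noun conjunction determiner adverb conjunction determiner conjunction determiner.
Applying the rules: R1 pass, R2 pass, R3 pass, R4 fail.
Only rule 4 fails.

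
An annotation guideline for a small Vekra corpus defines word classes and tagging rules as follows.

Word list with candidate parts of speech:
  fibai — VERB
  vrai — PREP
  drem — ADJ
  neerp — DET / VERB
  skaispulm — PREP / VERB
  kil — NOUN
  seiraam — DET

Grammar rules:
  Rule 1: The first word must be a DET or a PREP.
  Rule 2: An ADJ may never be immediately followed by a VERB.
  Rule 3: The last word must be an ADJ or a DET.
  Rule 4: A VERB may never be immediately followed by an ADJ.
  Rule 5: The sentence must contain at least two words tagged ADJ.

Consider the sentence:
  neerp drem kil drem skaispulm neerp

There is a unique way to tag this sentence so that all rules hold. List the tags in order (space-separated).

Candidates per position — 1:neerp {DET,VERB}; 2:drem {ADJ}; 3:kil {NOUN}; 4:drem {ADJ}; 5:skaispulm {PREP,VERB}; 6:neerp {DET,VERB}.
Word 1 cannot be VERB — rule 1 would then fail for every completion. It is DET.
Word 5 cannot be VERB — rule 2 would then fail for every completion. It is PREP.
Word 6 cannot be VERB — rule 3 would then fail for every completion. It is DET.
So the tagging must be: DET ADJ NOUN ADJ PREP DET.
Checking: rule 1 holds; rule 2 holds; rule 3 holds; rule 4 holds; rule 5 holds.

DET ADJ NOUN ADJ PREP DET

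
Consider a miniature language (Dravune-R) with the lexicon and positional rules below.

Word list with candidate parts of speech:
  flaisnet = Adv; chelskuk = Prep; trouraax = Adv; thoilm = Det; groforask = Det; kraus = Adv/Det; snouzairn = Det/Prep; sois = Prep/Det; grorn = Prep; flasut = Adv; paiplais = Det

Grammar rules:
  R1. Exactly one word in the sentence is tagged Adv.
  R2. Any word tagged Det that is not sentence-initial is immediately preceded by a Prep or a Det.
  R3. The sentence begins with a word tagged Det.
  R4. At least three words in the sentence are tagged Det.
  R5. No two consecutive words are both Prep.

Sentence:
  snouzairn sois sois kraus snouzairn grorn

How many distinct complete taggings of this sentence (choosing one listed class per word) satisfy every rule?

0

Candidates per position — 1:snouzairn {Det,Prep}; 2:sois {Prep,Det}; 3:sois {Prep,Det}; 4:kraus {Adv,Det}; 5:snouzairn {Det,Prep}; 6:grorn {Prep}.
There are 32 candidate sequences in total.
Every candidate sequence violates at least one rule; no consistent tagging exists.
Count = 0.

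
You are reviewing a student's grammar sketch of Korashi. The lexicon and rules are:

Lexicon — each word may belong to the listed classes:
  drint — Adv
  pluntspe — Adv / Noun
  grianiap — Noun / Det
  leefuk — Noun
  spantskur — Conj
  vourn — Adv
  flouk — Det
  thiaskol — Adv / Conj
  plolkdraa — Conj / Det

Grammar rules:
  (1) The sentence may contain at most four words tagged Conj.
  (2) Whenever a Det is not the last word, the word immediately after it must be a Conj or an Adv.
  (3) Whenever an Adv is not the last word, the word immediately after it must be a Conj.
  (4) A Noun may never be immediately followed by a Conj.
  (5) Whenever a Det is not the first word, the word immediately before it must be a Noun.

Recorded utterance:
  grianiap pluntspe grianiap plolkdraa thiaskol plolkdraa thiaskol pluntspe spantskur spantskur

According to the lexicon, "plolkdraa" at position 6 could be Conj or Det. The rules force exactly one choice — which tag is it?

Candidates per position — 1:grianiap {Noun,Det}; 2:pluntspe {Adv,Noun}; 3:grianiap {Noun,Det}; 4:plolkdraa {Conj,Det}; 5:thiaskol {Adv,Conj}; 6:plolkdraa {Conj,Det}; 7:thiaskol {Adv,Conj}; 8:pluntspe {Adv,Noun}; 9:spantskur {Conj}; 10:spantskur {Conj}.
Position 2: Adv is ruled out by rule 3; that leaves Noun.
Position 6: Det is ruled out by rule 5; that leaves Conj.
Position 7: Adv is ruled out by rule 3; that leaves Conj.
Position 8: Noun is ruled out by rule 4; that leaves Adv.
Position 1: Det is ruled out by rule 2; that leaves Noun.
Position 4: Conj is ruled out by rule 1; that leaves Det.
Position 5: Conj is ruled out by rule 1; that leaves Adv.
Position 3: Det is ruled out by rule 2; that leaves Noun.
The only consistent sequence is: Noun Noun Noun Det Adv Conj Conj Adv Conj Conj.
Checking: rule 1 ok; rule 2 ok; rule 3 ok; rule 4 ok; rule 5 ok.

Conj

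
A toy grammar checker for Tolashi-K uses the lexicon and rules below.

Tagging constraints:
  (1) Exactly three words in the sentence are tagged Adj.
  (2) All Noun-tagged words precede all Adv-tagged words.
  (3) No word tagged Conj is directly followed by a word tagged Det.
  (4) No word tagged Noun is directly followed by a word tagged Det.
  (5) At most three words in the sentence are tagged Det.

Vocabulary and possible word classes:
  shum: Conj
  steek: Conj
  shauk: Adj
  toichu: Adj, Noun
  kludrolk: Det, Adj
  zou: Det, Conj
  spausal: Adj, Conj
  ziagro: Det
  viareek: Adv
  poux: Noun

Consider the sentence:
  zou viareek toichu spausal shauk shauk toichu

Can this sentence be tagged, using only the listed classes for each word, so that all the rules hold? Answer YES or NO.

Candidates per position — 1:zou {Det,Conj}; 2:viareek {Adv}; 3:toichu {Adj,Noun}; 4:spausal {Adj,Conj}; 5:shauk {Adj}; 6:shauk {Adj}; 7:toichu {Adj,Noun}.
Every candidate sequence violates at least one rule; no consistent tagging exists.

NO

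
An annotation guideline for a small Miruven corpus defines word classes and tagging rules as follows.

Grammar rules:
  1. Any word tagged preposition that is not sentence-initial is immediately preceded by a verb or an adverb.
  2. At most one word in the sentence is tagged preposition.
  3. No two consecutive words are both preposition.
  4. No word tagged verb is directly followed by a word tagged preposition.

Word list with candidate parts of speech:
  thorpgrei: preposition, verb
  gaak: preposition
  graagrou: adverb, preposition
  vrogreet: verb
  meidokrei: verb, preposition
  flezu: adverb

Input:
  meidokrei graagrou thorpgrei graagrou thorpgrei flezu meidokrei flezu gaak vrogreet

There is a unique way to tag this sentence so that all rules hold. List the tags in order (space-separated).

verb adverb verb adverb verb adverb verb adverb preposition verb

Candidates per position — 1:meidokrei {verb,preposition}; 2:graagrou {adverb,preposition}; 3:thorpgrei {preposition,verb}; 4:graagrou {adverb,preposition}; 5:thorpgrei {preposition,verb}; 6:flezu {adverb}; 7:meidokrei {verb,preposition}; 8:flezu {adverb}; 9:gaak {preposition}; 10:vrogreet {verb}.
Position 1: tagging it preposition would leave rule 2 unsatisfiable, so it must be verb.
Position 2: tagging it preposition would leave rule 2 unsatisfiable, so it must be adverb.
Position 3: tagging it preposition would leave rule 2 unsatisfiable, so it must be verb.
Position 4: tagging it preposition would leave rule 2 unsatisfiable, so it must be adverb.
Position 5: tagging it preposition would leave rule 2 unsatisfiable, so it must be verb.
Position 7: tagging it preposition would leave rule 2 unsatisfiable, so it must be verb.
So the tagging must be: verb adverb verb adverb verb adverb verb adverb preposition verb.
Rule-by-rule: rule 1 ok; rule 2 ok; rule 3 ok; rule 4 ok.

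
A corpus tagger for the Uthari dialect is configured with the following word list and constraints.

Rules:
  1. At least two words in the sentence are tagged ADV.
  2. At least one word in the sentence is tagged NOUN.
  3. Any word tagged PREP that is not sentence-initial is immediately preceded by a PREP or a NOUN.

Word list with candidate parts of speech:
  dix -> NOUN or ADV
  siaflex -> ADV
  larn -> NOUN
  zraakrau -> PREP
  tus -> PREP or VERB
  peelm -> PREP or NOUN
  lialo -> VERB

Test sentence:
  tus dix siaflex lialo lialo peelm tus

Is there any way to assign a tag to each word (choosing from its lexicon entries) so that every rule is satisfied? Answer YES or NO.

Candidates per position — 1:tus {PREP,VERB}; 2:dix {NOUN,ADV}; 3:siaflex {ADV}; 4:lialo {VERB}; 5:lialo {VERB}; 6:peelm {PREP,NOUN}; 7:tus {PREP,VERB}.
One satisfying assignment: PREP ADV ADV VERB VERB NOUN PREP.
Check: rule 1 ✓; rule 2 ✓; rule 3 ✓.

YES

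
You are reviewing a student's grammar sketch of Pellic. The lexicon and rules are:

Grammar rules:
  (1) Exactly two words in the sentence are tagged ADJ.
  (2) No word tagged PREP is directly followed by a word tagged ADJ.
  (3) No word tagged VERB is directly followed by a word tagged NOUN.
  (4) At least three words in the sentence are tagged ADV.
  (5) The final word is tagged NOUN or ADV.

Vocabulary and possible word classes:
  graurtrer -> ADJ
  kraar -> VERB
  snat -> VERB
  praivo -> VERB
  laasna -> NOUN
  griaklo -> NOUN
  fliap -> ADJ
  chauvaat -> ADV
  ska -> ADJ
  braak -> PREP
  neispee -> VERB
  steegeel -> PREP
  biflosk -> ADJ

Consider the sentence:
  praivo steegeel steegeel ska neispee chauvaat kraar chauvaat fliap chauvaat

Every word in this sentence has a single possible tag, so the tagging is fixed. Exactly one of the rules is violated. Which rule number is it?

Fixed tagging: VERB PREP PREP ADJ VERB ADV VERB ADV ADJ ADV.
Applying the rules: R1 ok, R2 fails, R3 ok, R4 ok, R5 ok.
Only rule 2 fails.

2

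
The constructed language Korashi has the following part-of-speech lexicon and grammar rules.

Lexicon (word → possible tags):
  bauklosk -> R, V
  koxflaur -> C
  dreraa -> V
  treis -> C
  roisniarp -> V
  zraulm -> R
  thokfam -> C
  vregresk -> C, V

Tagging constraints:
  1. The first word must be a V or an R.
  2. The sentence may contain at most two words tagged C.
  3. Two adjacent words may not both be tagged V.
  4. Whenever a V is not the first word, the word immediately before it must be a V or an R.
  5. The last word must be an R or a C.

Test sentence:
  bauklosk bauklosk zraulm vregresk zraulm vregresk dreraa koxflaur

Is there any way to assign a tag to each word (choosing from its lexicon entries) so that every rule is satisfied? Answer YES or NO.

Candidates per position — 1:bauklosk {R,V}; 2:bauklosk {R,V}; 3:zraulm {R}; 4:vregresk {C,V}; 5:zraulm {R}; 6:vregresk {C,V}; 7:dreraa {V}; 8:koxflaur {C}.
Every candidate sequence violates at least one rule; no consistent tagging exists.

NO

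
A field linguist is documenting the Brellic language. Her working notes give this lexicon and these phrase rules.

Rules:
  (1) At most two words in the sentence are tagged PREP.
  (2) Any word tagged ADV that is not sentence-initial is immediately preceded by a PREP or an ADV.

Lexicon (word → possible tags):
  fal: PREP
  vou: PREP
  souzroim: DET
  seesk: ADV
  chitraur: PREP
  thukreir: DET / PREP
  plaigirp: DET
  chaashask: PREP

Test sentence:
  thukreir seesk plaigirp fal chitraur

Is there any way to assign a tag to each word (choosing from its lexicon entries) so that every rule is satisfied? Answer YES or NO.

NO

Candidates per position — 1:thukreir {DET,PREP}; 2:seesk {ADV}; 3:plaigirp {DET}; 4:fal {PREP}; 5:chitraur {PREP}.
Every candidate sequence violates at least one rule; no consistent tagging exists.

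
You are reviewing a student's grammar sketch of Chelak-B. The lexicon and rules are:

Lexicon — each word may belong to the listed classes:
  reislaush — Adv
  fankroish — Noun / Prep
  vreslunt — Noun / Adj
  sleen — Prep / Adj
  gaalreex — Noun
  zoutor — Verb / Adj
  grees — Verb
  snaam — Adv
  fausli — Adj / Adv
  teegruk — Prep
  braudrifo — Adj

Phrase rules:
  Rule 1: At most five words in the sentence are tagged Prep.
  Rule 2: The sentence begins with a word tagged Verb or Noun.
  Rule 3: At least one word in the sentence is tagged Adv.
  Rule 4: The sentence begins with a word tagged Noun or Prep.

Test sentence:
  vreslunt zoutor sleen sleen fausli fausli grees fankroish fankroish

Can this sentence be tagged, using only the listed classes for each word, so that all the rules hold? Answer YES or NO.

Candidates per position — 1:vreslunt {Noun,Adj}; 2:zoutor {Verb,Adj}; 3:sleen {Prep,Adj}; 4:sleen {Prep,Adj}; 5:fausli {Adj,Adv}; 6:fausli {Adj,Adv}; 7:grees {Verb}; 8:fankroish {Noun,Prep}; 9:fankroish {Noun,Prep}.
One satisfying assignment: Noun Verb Prep Adj Adv Adj Verb Noun Prep.
Check: rule 1 ok; rule 2 ok; rule 3 ok; rule 4 ok.

YES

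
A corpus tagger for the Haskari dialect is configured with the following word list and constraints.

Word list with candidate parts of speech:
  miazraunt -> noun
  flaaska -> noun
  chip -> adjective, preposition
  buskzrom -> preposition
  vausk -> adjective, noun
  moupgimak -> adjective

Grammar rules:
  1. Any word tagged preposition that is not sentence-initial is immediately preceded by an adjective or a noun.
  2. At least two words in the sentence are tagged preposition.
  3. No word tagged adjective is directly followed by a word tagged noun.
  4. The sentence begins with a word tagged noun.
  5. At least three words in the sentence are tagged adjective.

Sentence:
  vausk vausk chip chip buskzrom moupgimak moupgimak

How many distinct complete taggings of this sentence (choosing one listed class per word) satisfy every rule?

Candidates per position — 1:vausk {adjective,noun}; 2:vausk {adjective,noun}; 3:chip {adjective,preposition}; 4:chip {adjective,preposition}; 5:buskzrom {preposition}; 6:moupgimak {adjective}; 7:moupgimak {adjective}.
There are 16 candidate sequences in total.
The sequences that satisfy every rule: noun adjective preposition adjective preposition adjective adjective; noun noun preposition adjective preposition adjective adjective.
Count = 2.

2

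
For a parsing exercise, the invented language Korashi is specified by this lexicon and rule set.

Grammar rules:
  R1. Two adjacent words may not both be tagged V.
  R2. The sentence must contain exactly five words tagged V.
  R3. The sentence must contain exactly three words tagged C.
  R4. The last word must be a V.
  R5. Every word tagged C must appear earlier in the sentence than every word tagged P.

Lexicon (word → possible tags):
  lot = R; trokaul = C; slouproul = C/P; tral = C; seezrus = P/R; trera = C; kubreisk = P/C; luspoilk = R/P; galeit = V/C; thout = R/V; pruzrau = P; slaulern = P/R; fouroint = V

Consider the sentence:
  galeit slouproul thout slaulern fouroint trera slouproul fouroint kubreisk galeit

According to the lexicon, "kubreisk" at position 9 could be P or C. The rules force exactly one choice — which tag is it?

P

Candidates per position — 1:galeit {V,C}; 2:slouproul {C,P}; 3:thout {R,V}; 4:slaulern {P,R}; 5:fouroint {V}; 6:trera {C}; 7:slouproul {C,P}; 8:fouroint {V}; 9:kubreisk {P,C}; 10:galeit {V,C}.
At position 1, choosing C makes rule 2 impossible to satisfy; hence V.
At position 2, choosing P makes rule 5 impossible to satisfy; hence C.
At position 3, choosing R makes rule 2 impossible to satisfy; hence V.
At position 4, choosing P makes rule 5 impossible to satisfy; hence R.
At position 10, choosing C makes rule 2 impossible to satisfy; hence V.
Position 9: the remaining choice is settled jointly with positions 7 — only P at position 9 is part of a tagging that satisfies every rule.
That leaves exactly one tagging: V C V R V C C V P V.
Checking: rule 1 ok; rule 2 ok; rule 3 ok; rule 4 ok; rule 5 ok.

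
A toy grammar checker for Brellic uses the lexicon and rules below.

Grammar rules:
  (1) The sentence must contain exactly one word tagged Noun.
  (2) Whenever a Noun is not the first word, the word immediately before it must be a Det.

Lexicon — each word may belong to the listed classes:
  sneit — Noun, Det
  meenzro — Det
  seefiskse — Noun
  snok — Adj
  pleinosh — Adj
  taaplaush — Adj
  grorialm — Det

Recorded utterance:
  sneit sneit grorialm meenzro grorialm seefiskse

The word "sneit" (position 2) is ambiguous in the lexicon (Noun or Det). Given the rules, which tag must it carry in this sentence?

Candidates per position — 1:sneit {Noun,Det}; 2:sneit {Noun,Det}; 3:grorialm {Det}; 4:meenzro {Det}; 5:grorialm {Det}; 6:seefiskse {Noun}.
Word 1 cannot be Noun — rule 1 would then fail for every completion. It is Det.
Word 2 cannot be Noun — rule 1 would then fail for every completion. It is Det.
The only consistent sequence is: Det Det Det Det Det Noun.
Verifying each rule — rule 1 ✓; rule 2 ✓.

Det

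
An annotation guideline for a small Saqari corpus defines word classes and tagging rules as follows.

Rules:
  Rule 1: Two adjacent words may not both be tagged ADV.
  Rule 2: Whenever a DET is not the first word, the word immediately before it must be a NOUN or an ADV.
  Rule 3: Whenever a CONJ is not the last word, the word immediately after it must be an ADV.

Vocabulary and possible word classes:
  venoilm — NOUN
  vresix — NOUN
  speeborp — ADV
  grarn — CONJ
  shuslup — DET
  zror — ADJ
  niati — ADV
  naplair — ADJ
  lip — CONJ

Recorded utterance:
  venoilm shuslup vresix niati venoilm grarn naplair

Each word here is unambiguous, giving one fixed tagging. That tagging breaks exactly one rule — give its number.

Fixed tagging: NOUN DET NOUN ADV NOUN CONJ ADJ.
Checking each rule: R1 holds, R2 holds, R3 violated.
Only rule 3 fails.

3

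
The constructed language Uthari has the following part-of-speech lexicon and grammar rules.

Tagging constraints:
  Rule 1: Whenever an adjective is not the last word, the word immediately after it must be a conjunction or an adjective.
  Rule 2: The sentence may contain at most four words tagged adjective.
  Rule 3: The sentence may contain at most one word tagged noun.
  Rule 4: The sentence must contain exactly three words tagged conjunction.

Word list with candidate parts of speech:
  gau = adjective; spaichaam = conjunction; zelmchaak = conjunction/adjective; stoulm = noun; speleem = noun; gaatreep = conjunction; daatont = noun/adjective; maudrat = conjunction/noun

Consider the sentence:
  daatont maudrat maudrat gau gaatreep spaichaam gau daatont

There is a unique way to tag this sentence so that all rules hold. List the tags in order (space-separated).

adjective conjunction noun adjective conjunction conjunction adjective adjective

Candidates per position — 1:daatont {noun,adjective}; 2:maudrat {conjunction,noun}; 3:maudrat {conjunction,noun}; 4:gau {adjective}; 5:gaatreep {conjunction}; 6:spaichaam {conjunction}; 7:gau {adjective}; 8:daatont {noun,adjective}.
If word 8 were noun, no tagging could satisfy rule 1; so word 8 is adjective.
The remaining ambiguous positions (1, 2, 3) are resolved jointly — only one combination satisfies every rule.
That leaves exactly one tagging: adjective conjunction noun adjective conjunction conjunction adjective adjective.
Checking: rule 1 satisfied; rule 2 satisfied; rule 3 satisfied; rule 4 satisfied.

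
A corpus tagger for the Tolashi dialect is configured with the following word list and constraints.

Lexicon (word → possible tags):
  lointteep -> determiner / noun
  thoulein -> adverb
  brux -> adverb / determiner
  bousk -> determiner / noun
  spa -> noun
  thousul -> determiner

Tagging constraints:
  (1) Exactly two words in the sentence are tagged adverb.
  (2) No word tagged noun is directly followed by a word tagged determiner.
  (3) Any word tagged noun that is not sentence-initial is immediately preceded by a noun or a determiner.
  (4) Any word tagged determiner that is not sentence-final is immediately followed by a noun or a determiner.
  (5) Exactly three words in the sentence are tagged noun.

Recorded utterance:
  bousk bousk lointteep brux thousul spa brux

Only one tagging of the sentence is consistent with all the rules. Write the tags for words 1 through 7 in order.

Candidates per position — 1:bousk {determiner,noun}; 2:bousk {determiner,noun}; 3:lointteep {determiner,noun}; 4:brux {adverb,determiner}; 5:thousul {determiner}; 6:spa {noun}; 7:brux {adverb,determiner}.
Position 4: determiner is ruled out by rule 1; that leaves adverb.
Position 7: determiner is ruled out by rule 1; that leaves adverb.
Position 3: determiner is ruled out by rule 4; that leaves noun.
The remaining ambiguous positions (1, 2) are resolved jointly — only one combination satisfies every rule.
That leaves exactly one tagging: determiner noun noun adverb determiner noun adverb.
Checking: rule 1 holds; rule 2 holds; rule 3 holds; rule 4 holds; rule 5 holds.

determiner noun noun adverb determiner noun adverb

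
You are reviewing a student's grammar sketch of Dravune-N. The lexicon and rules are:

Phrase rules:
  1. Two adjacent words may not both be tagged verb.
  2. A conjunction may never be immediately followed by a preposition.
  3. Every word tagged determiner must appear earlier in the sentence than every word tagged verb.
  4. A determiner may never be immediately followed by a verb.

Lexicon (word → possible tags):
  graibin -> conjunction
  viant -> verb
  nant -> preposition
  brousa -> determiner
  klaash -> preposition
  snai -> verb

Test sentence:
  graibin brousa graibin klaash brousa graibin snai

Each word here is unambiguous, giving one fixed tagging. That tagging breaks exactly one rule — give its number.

Fixed tagging: conjunction determiner conjunction preposition determiner conjunction verb.
Rule check: R1 pass, R2 fail, R3 pass, R4 pass.
Only rule 2 fails.

2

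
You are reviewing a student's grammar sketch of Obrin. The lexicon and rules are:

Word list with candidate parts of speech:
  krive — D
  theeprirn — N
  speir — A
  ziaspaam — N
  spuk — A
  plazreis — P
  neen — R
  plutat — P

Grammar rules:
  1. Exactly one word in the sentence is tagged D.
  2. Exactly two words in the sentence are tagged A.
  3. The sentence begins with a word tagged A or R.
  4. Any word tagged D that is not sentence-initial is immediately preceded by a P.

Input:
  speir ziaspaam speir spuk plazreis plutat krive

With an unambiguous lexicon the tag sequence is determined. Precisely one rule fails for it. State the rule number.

Fixed tagging: A N A A P P D.
Checking each rule: R1 pass, R2 fail, R3 pass, R4 pass.
Only rule 2 fails.

2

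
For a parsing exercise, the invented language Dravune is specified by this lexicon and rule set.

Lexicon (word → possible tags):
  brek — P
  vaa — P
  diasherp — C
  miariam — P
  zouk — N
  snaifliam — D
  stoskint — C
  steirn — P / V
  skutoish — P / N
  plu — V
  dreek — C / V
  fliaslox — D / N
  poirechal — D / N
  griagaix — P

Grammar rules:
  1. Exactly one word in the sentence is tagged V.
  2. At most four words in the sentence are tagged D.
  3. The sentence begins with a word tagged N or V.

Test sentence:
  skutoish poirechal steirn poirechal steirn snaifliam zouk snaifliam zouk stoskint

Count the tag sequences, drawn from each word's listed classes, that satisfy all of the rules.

Candidates per position — 1:skutoish {P,N}; 2:poirechal {D,N}; 3:steirn {P,V}; 4:poirechal {D,N}; 5:steirn {P,V}; 6:snaifliam {D}; 7:zouk {N}; 8:snaifliam {D}; 9:zouk {N}; 10:stoskint {C}.
There are 32 candidate sequences in total.
Checking each against the rules leaves 8 sequences.
Count = 8.

8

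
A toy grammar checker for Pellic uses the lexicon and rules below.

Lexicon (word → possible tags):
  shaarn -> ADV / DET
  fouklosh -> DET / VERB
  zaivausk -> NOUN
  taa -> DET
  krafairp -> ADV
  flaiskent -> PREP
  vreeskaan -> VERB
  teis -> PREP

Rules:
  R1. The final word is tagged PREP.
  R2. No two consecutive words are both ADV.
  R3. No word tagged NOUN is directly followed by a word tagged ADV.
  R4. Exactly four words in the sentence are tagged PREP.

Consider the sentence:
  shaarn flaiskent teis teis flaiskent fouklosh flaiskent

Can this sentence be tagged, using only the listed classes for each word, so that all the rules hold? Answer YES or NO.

NO

Candidates per position — 1:shaarn {ADV,DET}; 2:flaiskent {PREP}; 3:teis {PREP}; 4:teis {PREP}; 5:flaiskent {PREP}; 6:fouklosh {DET,VERB}; 7:flaiskent {PREP}.
Rule 4 cannot be satisfied by any choice of tags from the lexicon.
So there is no consistent tagging.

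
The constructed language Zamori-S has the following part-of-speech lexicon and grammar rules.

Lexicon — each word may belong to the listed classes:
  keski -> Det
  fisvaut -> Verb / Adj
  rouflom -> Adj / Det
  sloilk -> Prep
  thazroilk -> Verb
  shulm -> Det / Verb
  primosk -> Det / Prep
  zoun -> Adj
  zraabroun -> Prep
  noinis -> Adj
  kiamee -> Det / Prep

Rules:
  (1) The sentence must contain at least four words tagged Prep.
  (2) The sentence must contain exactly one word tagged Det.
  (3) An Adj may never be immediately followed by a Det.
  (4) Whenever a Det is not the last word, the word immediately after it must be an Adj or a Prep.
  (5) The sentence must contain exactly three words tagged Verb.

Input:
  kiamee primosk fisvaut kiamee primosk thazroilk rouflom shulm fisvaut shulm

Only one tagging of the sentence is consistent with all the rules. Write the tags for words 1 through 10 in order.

Prep Prep Adj Prep Prep Verb Adj Verb Verb Det

Candidates per position — 1:kiamee {Det,Prep}; 2:primosk {Det,Prep}; 3:fisvaut {Verb,Adj}; 4:kiamee {Det,Prep}; 5:primosk {Det,Prep}; 6:thazroilk {Verb}; 7:rouflom {Adj,Det}; 8:shulm {Det,Verb}; 9:fisvaut {Verb,Adj}; 10:shulm {Det,Verb}.
Position 1: Det is ruled out by rule 1; that leaves Prep.
Position 2: Det is ruled out by rule 1; that leaves Prep.
Position 4: Det is ruled out by rule 1; that leaves Prep.
Position 5: Det is ruled out by rule 1; that leaves Prep.
Position 7: Det is ruled out by rule 4; that leaves Adj.
Position 8: Det is ruled out by rule 3; that leaves Verb.
Position 10: Verb is ruled out by rule 2; that leaves Det.
Position 9: Adj is ruled out by rule 3; that leaves Verb.
Position 3: Verb is ruled out by rule 5; that leaves Adj.
So the tagging must be: Prep Prep Adj Prep Prep Verb Adj Verb Verb Det.
Rule-by-rule: rule 1 ok; rule 2 ok; rule 3 ok; rule 4 ok; rule 5 ok.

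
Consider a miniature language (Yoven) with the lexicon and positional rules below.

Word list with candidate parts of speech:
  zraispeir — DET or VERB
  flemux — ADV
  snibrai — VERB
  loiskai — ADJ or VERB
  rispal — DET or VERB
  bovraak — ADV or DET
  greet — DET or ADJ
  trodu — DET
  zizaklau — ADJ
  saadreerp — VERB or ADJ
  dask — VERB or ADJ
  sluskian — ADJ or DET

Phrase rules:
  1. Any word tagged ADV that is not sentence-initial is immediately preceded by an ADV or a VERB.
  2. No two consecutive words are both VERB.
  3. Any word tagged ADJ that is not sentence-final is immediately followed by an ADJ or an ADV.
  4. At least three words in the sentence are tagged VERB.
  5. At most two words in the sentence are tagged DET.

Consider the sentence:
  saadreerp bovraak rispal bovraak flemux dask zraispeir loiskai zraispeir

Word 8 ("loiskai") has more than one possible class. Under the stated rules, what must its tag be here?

VERB

Candidates per position — 1:saadreerp {VERB,ADJ}; 2:bovraak {ADV,DET}; 3:rispal {DET,VERB}; 4:bovraak {ADV,DET}; 5:flemux {ADV}; 6:dask {VERB,ADJ}; 7:zraispeir {DET,VERB}; 8:loiskai {ADJ,VERB}; 9:zraispeir {DET,VERB}.
Position 3: DET is ruled out by rule 1; that leaves VERB.
Position 4: DET is ruled out by rule 1; that leaves ADV.
Position 6: ADJ is ruled out by rule 3; that leaves VERB.
Position 7: VERB is ruled out by rule 2; that leaves DET.
Position 8: ADJ is ruled out by rule 3; that leaves VERB.
Position 9: VERB is ruled out by rule 2; that leaves DET.
Position 2: DET is ruled out by rule 5; that leaves ADV.
Position 1: ADJ is ruled out by rule 1; that leaves VERB.
The unique satisfying tagging is: VERB ADV VERB ADV ADV VERB DET VERB DET.
Checking: rule 1 satisfied; rule 2 satisfied; rule 3 satisfied; rule 4 satisfied; rule 5 satisfied.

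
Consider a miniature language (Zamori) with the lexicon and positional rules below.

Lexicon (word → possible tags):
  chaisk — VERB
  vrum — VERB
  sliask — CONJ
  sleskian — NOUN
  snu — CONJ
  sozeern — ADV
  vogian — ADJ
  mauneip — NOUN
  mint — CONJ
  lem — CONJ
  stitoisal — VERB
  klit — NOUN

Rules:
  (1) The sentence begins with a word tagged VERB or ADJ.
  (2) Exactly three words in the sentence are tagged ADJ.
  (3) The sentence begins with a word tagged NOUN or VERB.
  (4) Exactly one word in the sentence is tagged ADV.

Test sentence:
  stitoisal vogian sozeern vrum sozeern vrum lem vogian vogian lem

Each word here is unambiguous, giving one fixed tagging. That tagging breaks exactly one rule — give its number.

Fixed tagging: VERB ADJ ADV VERB ADV VERB CONJ ADJ ADJ CONJ.
Checking each rule: R1 ok, R2 ok, R3 ok, R4 fails.
Only rule 4 fails.

4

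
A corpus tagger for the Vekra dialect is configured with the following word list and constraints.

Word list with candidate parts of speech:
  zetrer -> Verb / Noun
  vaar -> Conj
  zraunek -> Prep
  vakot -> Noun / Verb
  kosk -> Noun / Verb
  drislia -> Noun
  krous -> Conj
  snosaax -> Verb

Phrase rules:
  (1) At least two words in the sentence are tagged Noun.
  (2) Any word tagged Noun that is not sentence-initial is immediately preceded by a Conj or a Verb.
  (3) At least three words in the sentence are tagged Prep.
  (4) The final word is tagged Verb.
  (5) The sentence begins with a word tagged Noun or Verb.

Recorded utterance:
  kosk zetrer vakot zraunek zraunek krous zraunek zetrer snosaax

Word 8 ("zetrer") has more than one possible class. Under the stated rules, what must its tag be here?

Verb

Candidates per position — 1:kosk {Noun,Verb}; 2:zetrer {Verb,Noun}; 3:vakot {Noun,Verb}; 4:zraunek {Prep}; 5:zraunek {Prep}; 6:krous {Conj}; 7:zraunek {Prep}; 8:zetrer {Verb,Noun}; 9:snosaax {Verb}.
At position 8, choosing Noun makes rule 2 impossible to satisfy; hence Verb.
The remaining ambiguous positions (1, 2, 3) are resolved jointly — only one combination satisfies every rule.
The unique satisfying tagging is: Noun Verb Noun Prep Prep Conj Prep Verb Verb.
Checking: rule 1 ✓; rule 2 ✓; rule 3 ✓; rule 4 ✓; rule 5 ✓.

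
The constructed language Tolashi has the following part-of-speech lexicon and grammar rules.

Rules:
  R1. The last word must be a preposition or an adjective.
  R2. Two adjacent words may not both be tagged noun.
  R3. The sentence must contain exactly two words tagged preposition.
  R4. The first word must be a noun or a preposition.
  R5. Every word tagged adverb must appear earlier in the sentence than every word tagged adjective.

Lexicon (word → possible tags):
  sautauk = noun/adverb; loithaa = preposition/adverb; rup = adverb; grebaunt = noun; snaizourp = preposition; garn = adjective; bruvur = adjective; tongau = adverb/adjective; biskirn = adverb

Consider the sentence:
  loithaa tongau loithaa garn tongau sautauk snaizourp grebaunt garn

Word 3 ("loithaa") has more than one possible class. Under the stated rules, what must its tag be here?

adverb

Candidates per position — 1:loithaa {preposition,adverb}; 2:tongau {adverb,adjective}; 3:loithaa {preposition,adverb}; 4:garn {adjective}; 5:tongau {adverb,adjective}; 6:sautauk {noun,adverb}; 7:snaizourp {preposition}; 8:grebaunt {noun}; 9:garn {adjective}.
Position 1: tagging it adverb would leave rule 4 unsatisfiable, so it must be preposition.
Position 3: tagging it preposition would leave rule 3 unsatisfiable, so it must be adverb.
Position 5: tagging it adverb would leave rule 5 unsatisfiable, so it must be adjective.
Position 6: tagging it adverb would leave rule 5 unsatisfiable, so it must be noun.
Position 2: tagging it adjective would leave rule 5 unsatisfiable, so it must be adverb.
The unique satisfying tagging is: preposition adverb adverb adjective adjective noun preposition noun adjective.
Checking: rule 1 holds; rule 2 holds; rule 3 holds; rule 4 holds; rule 5 holds.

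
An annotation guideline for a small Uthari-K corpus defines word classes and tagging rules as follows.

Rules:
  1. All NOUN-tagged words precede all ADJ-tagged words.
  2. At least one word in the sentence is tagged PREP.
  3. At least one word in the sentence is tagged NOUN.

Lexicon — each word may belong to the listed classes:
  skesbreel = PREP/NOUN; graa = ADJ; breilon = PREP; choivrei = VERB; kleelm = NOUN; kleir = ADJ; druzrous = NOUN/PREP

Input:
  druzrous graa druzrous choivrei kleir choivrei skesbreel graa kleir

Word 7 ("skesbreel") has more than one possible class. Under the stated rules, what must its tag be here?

Candidates per position — 1:druzrous {NOUN,PREP}; 2:graa {ADJ}; 3:druzrous {NOUN,PREP}; 4:choivrei {VERB}; 5:kleir {ADJ}; 6:choivrei {VERB}; 7:skesbreel {PREP,NOUN}; 8:graa {ADJ}; 9:kleir {ADJ}.
Position 3: NOUN is ruled out by rule 1; that leaves PREP.
Position 7: NOUN is ruled out by rule 1; that leaves PREP.
Position 1: PREP is ruled out by rule 3; that leaves NOUN.
That leaves exactly one tagging: NOUN ADJ PREP VERB ADJ VERB PREP ADJ ADJ.
Check: rule 1 ok; rule 2 ok; rule 3 ok.

PREP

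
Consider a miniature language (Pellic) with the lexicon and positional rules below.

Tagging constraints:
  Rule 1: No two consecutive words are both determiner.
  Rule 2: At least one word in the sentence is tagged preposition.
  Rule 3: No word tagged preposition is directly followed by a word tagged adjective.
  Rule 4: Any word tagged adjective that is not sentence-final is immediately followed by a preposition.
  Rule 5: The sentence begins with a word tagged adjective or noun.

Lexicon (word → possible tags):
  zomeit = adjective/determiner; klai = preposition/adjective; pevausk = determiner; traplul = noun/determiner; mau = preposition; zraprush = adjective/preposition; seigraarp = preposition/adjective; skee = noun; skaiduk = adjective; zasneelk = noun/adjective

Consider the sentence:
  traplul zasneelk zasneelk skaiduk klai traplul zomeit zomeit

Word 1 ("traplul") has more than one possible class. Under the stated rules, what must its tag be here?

noun

Candidates per position — 1:traplul {noun,determiner}; 2:zasneelk {noun,adjective}; 3:zasneelk {noun,adjective}; 4:skaiduk {adjective}; 5:klai {preposition,adjective}; 6:traplul {noun,determiner}; 7:zomeit {adjective,determiner}; 8:zomeit {adjective,determiner}.
Position 1: tagging it determiner would leave rule 5 unsatisfiable, so it must be noun.
Position 2: tagging it adjective would leave rule 4 unsatisfiable, so it must be noun.
Position 3: tagging it adjective would leave rule 4 unsatisfiable, so it must be noun.
Position 5: tagging it adjective would leave rule 2 unsatisfiable, so it must be preposition.
Position 7: tagging it adjective would leave rule 4 unsatisfiable, so it must be determiner.
Position 8: tagging it determiner would leave rule 1 unsatisfiable, so it must be adjective.
Position 6: tagging it determiner would leave rule 1 unsatisfiable, so it must be noun.
The only consistent sequence is: noun noun noun adjective preposition noun determiner adjective.
Rule-by-rule: rule 1 ✓; rule 2 ✓; rule 3 ✓; rule 4 ✓; rule 5 ✓.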